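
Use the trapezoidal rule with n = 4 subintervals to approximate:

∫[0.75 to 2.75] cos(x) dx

f(x) = cos(x)
a = 0.75, b = 2.75, n = 4
h = (b - a)/n = 0.500000

Trapezoidal rule: (h/2)[f(x₀) + 2f(x₁) + 2f(x₂) + ... + f(xₙ)]

x_0 = 0.7500, f(x_0) = 0.731689, coefficient = 1
x_1 = 1.2500, f(x_1) = 0.315322, coefficient = 2
x_2 = 1.7500, f(x_2) = -0.178246, coefficient = 2
x_3 = 2.2500, f(x_3) = -0.628174, coefficient = 2
x_4 = 2.7500, f(x_4) = -0.924302, coefficient = 1

I ≈ (0.500000/2) × -1.174808 = -0.293702
Exact value: -0.299978
Error: 0.006276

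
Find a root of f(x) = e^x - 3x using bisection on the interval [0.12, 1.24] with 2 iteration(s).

f(x) = e^x - 3x
Initial interval: [0.12, 1.24]

Iteration 1:
  c_1 = (0.120000 + 1.240000)/2 = 0.680000
  f(c_1) = f(0.680000) = -0.066122
  f(a) × f(c) < 0, new interval: [0.120000, 0.680000]
Iteration 2:
  c_2 = (0.120000 + 0.680000)/2 = 0.400000
  f(c_2) = f(0.400000) = 0.291825
  f(a) × f(c) ≥ 0, new interval: [0.400000, 0.680000]

After 2 iteration(s), the approximation is c_2 = 0.400000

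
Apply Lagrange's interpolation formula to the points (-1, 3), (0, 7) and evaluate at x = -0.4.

Lagrange interpolation formula:
P(x) = Σ yᵢ × Lᵢ(x)
where Lᵢ(x) = Π_{j≠i} (x - xⱼ)/(xᵢ - xⱼ)

L_0(-0.4) = (-0.4 - 0)/(-1 - 0) = 0.400000
L_1(-0.4) = (-0.4 - (-1))/(0 - (-1)) = 0.600000

P(-0.4) = 3×L_0(-0.4) + 7×L_1(-0.4)
P(-0.4) = 5.400000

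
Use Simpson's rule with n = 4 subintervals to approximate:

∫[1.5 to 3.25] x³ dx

f(x) = x³
a = 1.5, b = 3.25, n = 4
h = (b - a)/n = 0.437500

Simpson's rule: (h/3)[f(x₀) + 4f(x₁) + 2f(x₂) + ... + f(xₙ)]

x_0 = 1.5000, f(x_0) = 3.375000, coefficient = 1
x_1 = 1.9375, f(x_1) = 7.273193, coefficient = 4
x_2 = 2.3750, f(x_2) = 13.396484, coefficient = 2
x_3 = 2.8125, f(x_3) = 22.247314, coefficient = 4
x_4 = 3.2500, f(x_4) = 34.328125, coefficient = 1

I ≈ (0.437500/3) × 182.578125 = 26.625977
Exact value: 26.625977
Error: 0.000000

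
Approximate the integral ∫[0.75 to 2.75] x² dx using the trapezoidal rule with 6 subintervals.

f(x) = x²
a = 0.75, b = 2.75, n = 6
h = (b - a)/n = 0.333333

Trapezoidal rule: (h/2)[f(x₀) + 2f(x₁) + 2f(x₂) + ... + f(xₙ)]

x_0 = 0.7500, f(x_0) = 0.562500, coefficient = 1
x_1 = 1.0833, f(x_1) = 1.173611, coefficient = 2
x_2 = 1.4167, f(x_2) = 2.006944, coefficient = 2
x_3 = 1.7500, f(x_3) = 3.062500, coefficient = 2
x_4 = 2.0833, f(x_4) = 4.340278, coefficient = 2
x_5 = 2.4167, f(x_5) = 5.840278, coefficient = 2
x_6 = 2.7500, f(x_6) = 7.562500, coefficient = 1

I ≈ (0.333333/2) × 40.972222 = 6.828704
Exact value: 6.791667
Error: 0.037037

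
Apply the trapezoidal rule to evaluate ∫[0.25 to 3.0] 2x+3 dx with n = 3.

f(x) = 2x+3
a = 0.25, b = 3.0, n = 3
h = (b - a)/n = 0.916667

Trapezoidal rule: (h/2)[f(x₀) + 2f(x₁) + 2f(x₂) + ... + f(xₙ)]

x_0 = 0.2500, f(x_0) = 3.500000, coefficient = 1
x_1 = 1.1667, f(x_1) = 5.333333, coefficient = 2
x_2 = 2.0833, f(x_2) = 7.166667, coefficient = 2
x_3 = 3.0000, f(x_3) = 9.000000, coefficient = 1

I ≈ (0.916667/2) × 37.500000 = 17.187500
Exact value: 17.187500
Error: 0.000000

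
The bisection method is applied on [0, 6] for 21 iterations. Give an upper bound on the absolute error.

Bisection error bound: |error| ≤ (b-a)/2^n
|error| ≤ (6 - 0)/2^21 = 6/2^21
|error| ≤ 0.0000028610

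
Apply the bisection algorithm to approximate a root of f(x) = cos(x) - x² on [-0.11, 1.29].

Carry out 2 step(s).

f(x) = cos(x) - x²
Initial interval: [-0.11, 1.29]

Iteration 1:
  c_1 = (-0.110000 + 1.290000)/2 = 0.590000
  f(c_1) = f(0.590000) = 0.482841
  f(a) × f(c) ≥ 0, new interval: [0.590000, 1.290000]
Iteration 2:
  c_2 = (0.590000 + 1.290000)/2 = 0.940000
  f(c_2) = f(0.940000) = -0.293812
  f(a) × f(c) < 0, new interval: [0.590000, 0.940000]

After 2 iteration(s), the approximation is c_2 = 0.940000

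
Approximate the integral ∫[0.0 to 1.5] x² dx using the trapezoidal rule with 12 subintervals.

f(x) = x²
a = 0.0, b = 1.5, n = 12
h = (b - a)/n = 0.125000

Trapezoidal rule: (h/2)[f(x₀) + 2f(x₁) + 2f(x₂) + ... + f(xₙ)]

x_0 = 0.0000, f(x_0) = 0.000000, coefficient = 1
x_1 = 0.1250, f(x_1) = 0.015625, coefficient = 2
x_2 = 0.2500, f(x_2) = 0.062500, coefficient = 2
x_3 = 0.3750, f(x_3) = 0.140625, coefficient = 2
x_4 = 0.5000, f(x_4) = 0.250000, coefficient = 2
x_5 = 0.6250, f(x_5) = 0.390625, coefficient = 2
x_6 = 0.7500, f(x_6) = 0.562500, coefficient = 2
x_7 = 0.8750, f(x_7) = 0.765625, coefficient = 2
x_8 = 1.0000, f(x_8) = 1.000000, coefficient = 2
x_9 = 1.1250, f(x_9) = 1.265625, coefficient = 2
x_10 = 1.2500, f(x_10) = 1.562500, coefficient = 2
x_11 = 1.3750, f(x_11) = 1.890625, coefficient = 2
x_12 = 1.5000, f(x_12) = 2.250000, coefficient = 1

I ≈ (0.125000/2) × 18.062500 = 1.128906
Exact value: 1.125000
Error: 0.003906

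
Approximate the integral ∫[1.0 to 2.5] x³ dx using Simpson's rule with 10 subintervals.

f(x) = x³
a = 1.0, b = 2.5, n = 10
h = (b - a)/n = 0.150000

Simpson's rule: (h/3)[f(x₀) + 4f(x₁) + 2f(x₂) + ... + f(xₙ)]

x_0 = 1.0000, f(x_0) = 1.000000, coefficient = 1
x_1 = 1.1500, f(x_1) = 1.520875, coefficient = 4
x_2 = 1.3000, f(x_2) = 2.197000, coefficient = 2
x_3 = 1.4500, f(x_3) = 3.048625, coefficient = 4
x_4 = 1.6000, f(x_4) = 4.096000, coefficient = 2
x_5 = 1.7500, f(x_5) = 5.359375, coefficient = 4
x_6 = 1.9000, f(x_6) = 6.859000, coefficient = 2
x_7 = 2.0500, f(x_7) = 8.615125, coefficient = 4
x_8 = 2.2000, f(x_8) = 10.648000, coefficient = 2
x_9 = 2.3500, f(x_9) = 12.977875, coefficient = 4
x_10 = 2.5000, f(x_10) = 15.625000, coefficient = 1

I ≈ (0.150000/3) × 190.312500 = 9.515625
Exact value: 9.515625
Error: 0.000000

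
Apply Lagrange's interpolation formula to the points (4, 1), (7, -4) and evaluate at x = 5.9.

Lagrange interpolation formula:
P(x) = Σ yᵢ × Lᵢ(x)
where Lᵢ(x) = Π_{j≠i} (x - xⱼ)/(xᵢ - xⱼ)

L_0(5.9) = (5.9 - 7)/(4 - 7) = 0.366667
L_1(5.9) = (5.9 - 4)/(7 - 4) = 0.633333

P(5.9) = 1×L_0(5.9) + (-4)×L_1(5.9)
P(5.9) = -2.166667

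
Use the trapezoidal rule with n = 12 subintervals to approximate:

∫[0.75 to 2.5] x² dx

f(x) = x²
a = 0.75, b = 2.5, n = 12
h = (b - a)/n = 0.145833

Trapezoidal rule: (h/2)[f(x₀) + 2f(x₁) + 2f(x₂) + ... + f(xₙ)]

x_0 = 0.7500, f(x_0) = 0.562500, coefficient = 1
x_1 = 0.8958, f(x_1) = 0.802517, coefficient = 2
x_2 = 1.0417, f(x_2) = 1.085069, coefficient = 2
x_3 = 1.1875, f(x_3) = 1.410156, coefficient = 2
x_4 = 1.3333, f(x_4) = 1.777778, coefficient = 2
x_5 = 1.4792, f(x_5) = 2.187934, coefficient = 2
x_6 = 1.6250, f(x_6) = 2.640625, coefficient = 2
x_7 = 1.7708, f(x_7) = 3.135851, coefficient = 2
x_8 = 1.9167, f(x_8) = 3.673611, coefficient = 2
x_9 = 2.0625, f(x_9) = 4.253906, coefficient = 2
x_10 = 2.2083, f(x_10) = 4.876736, coefficient = 2
x_11 = 2.3542, f(x_11) = 5.542101, coefficient = 2
x_12 = 2.5000, f(x_12) = 6.250000, coefficient = 1

I ≈ (0.145833/2) × 69.585069 = 5.073911
Exact value: 5.067708
Error: 0.006203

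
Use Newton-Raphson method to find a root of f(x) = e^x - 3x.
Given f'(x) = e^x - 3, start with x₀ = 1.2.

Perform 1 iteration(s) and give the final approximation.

f(x) = e^x - 3x
f'(x) = e^x - 3
x₀ = 1.2

Newton-Raphson formula: x_{n+1} = x_n - f(x_n)/f'(x_n)

Iteration 1:
  f(1.200000) = -0.279883
  f'(1.200000) = 0.320117
  x_1 = 1.200000 - (-0.279883)/0.320117 = 2.074315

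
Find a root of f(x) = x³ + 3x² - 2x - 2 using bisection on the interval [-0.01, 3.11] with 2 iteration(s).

f(x) = x³ + 3x² - 2x - 2
Initial interval: [-0.01, 3.11]

Iteration 1:
  c_1 = (-0.010000 + 3.110000)/2 = 1.550000
  f(c_1) = f(1.550000) = 5.831375
  f(a) × f(c) < 0, new interval: [-0.010000, 1.550000]
Iteration 2:
  c_2 = (-0.010000 + 1.550000)/2 = 0.770000
  f(c_2) = f(0.770000) = -1.304767
  f(a) × f(c) ≥ 0, new interval: [0.770000, 1.550000]

After 2 iteration(s), the approximation is c_2 = 0.770000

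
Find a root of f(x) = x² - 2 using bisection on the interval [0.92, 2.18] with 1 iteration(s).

f(x) = x² - 2
Initial interval: [0.92, 2.18]

Iteration 1:
  c_1 = (0.920000 + 2.180000)/2 = 1.550000
  f(c_1) = f(1.550000) = 0.402500
  f(a) × f(c) < 0, new interval: [0.920000, 1.550000]

After 1 iteration(s), the approximation is c_1 = 1.550000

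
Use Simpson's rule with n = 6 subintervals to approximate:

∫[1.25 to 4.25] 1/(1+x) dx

f(x) = 1/(1+x)
a = 1.25, b = 4.25, n = 6
h = (b - a)/n = 0.500000

Simpson's rule: (h/3)[f(x₀) + 4f(x₁) + 2f(x₂) + ... + f(xₙ)]

x_0 = 1.2500, f(x_0) = 0.444444, coefficient = 1
x_1 = 1.7500, f(x_1) = 0.363636, coefficient = 4
x_2 = 2.2500, f(x_2) = 0.307692, coefficient = 2
x_3 = 2.7500, f(x_3) = 0.266667, coefficient = 4
x_4 = 3.2500, f(x_4) = 0.235294, coefficient = 2
x_5 = 3.7500, f(x_5) = 0.210526, coefficient = 4
x_6 = 4.2500, f(x_6) = 0.190476, coefficient = 1

I ≈ (0.500000/3) × 5.084211 = 0.847368
Exact value: 0.847298
Error: 0.000071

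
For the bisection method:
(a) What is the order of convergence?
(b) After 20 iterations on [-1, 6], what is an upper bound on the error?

(a) Bisection has linear (order 1) convergence; the error is halved each step.

(b) Error bound = (b-a)/2^n = (6 - (-1))/2^{20}
    = 7/2^{20}

(a) 1 (linear); (b) error ≤ 6.68e-06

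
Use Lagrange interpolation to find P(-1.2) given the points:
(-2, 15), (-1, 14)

Lagrange interpolation formula:
P(x) = Σ yᵢ × Lᵢ(x)
where Lᵢ(x) = Π_{j≠i} (x - xⱼ)/(xᵢ - xⱼ)

L_0(-1.2) = (-1.2 - (-1))/(-2 - (-1)) = 0.200000
L_1(-1.2) = (-1.2 - (-2))/(-1 - (-2)) = 0.800000

P(-1.2) = 15×L_0(-1.2) + 14×L_1(-1.2)
P(-1.2) = 14.200000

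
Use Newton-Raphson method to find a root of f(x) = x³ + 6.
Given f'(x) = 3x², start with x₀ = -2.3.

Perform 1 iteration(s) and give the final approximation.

f(x) = x³ + 6
f'(x) = 3x²
x₀ = -2.3

Newton-Raphson formula: x_{n+1} = x_n - f(x_n)/f'(x_n)

Iteration 1:
  f(-2.300000) = -6.167000
  f'(-2.300000) = 15.870000
  x_1 = -2.300000 - (-6.167000)/15.870000 = -1.911405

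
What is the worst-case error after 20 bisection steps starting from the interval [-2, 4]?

Bisection error bound: |error| ≤ (b-a)/2^n
|error| ≤ (4 - (-2))/2^20 = 6/2^20
|error| ≤ 0.0000057220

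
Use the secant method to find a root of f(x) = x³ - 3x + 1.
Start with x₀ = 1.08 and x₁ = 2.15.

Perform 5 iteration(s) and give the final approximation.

f(x) = x³ - 3x + 1
x₀ = 1.08, x₁ = 2.15

Secant formula: x_{n+1} = x_n - f(x_n)(x_n - x_{n-1})/(f(x_n) - f(x_{n-1}))

Iteration 1:
  f(1.080000) = -0.980288
  f(2.150000) = 4.488375
  x_2 = 2.150000 - 4.488375×(2.150000 - 1.080000)/(4.488375 - (-0.980288))
       = 1.271803
Iteration 2:
  f(2.150000) = 4.488375
  f(1.271803) = -0.758289
  x_3 = 1.271803 - (-0.758289)×(1.271803 - 2.150000)/(-0.758289 - 4.488375)
       = 1.398727
Iteration 3:
  f(1.271803) = -0.758289
  f(1.398727) = -0.459659
  x_4 = 1.398727 - (-0.459659)×(1.398727 - 1.271803)/(-0.459659 - (-0.758289))
       = 1.594092
Iteration 4:
  f(1.398727) = -0.459659
  f(1.594092) = 0.268516
  x_5 = 1.594092 - 0.268516×(1.594092 - 1.398727)/(0.268516 - (-0.459659))
       = 1.522051
Iteration 5:
  f(1.594092) = 0.268516
  f(1.522051) = -0.040112
  x_6 = 1.522051 - (-0.040112)×(1.522051 - 1.594092)/(-0.040112 - 0.268516)
       = 1.531414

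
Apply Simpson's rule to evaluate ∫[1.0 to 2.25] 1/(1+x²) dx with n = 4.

f(x) = 1/(1+x²)
a = 1.0, b = 2.25, n = 4
h = (b - a)/n = 0.312500

Simpson's rule: (h/3)[f(x₀) + 4f(x₁) + 2f(x₂) + ... + f(xₙ)]

x_0 = 1.0000, f(x_0) = 0.500000, coefficient = 1
x_1 = 1.3125, f(x_1) = 0.367288, coefficient = 4
x_2 = 1.6250, f(x_2) = 0.274678, coefficient = 2
x_3 = 1.9375, f(x_3) = 0.210353, coefficient = 4
x_4 = 2.2500, f(x_4) = 0.164948, coefficient = 1

I ≈ (0.312500/3) × 3.524872 = 0.367174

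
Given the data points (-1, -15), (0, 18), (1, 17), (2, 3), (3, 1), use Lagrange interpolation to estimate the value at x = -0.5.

Lagrange interpolation formula:
P(x) = Σ yᵢ × Lᵢ(x)
where Lᵢ(x) = Π_{j≠i} (x - xⱼ)/(xᵢ - xⱼ)

L_0(-0.5) = (-0.5 - 0)/(-1 - 0) × (-0.5 - 1)/(-1 - 1) × (-0.5 - 2)/(-1 - 2) × (-0.5 - 3)/(-1 - 3) = 0.273438
L_1(-0.5) = (-0.5 - (-1))/(0 - (-1)) × (-0.5 - 1)/(0 - 1) × (-0.5 - 2)/(0 - 2) × (-0.5 - 3)/(0 - 3) = 1.093750
L_2(-0.5) = (-0.5 - (-1))/(1 - (-1)) × (-0.5 - 0)/(1 - 0) × (-0.5 - 2)/(1 - 2) × (-0.5 - 3)/(1 - 3) = -0.546875
L_3(-0.5) = (-0.5 - (-1))/(2 - (-1)) × (-0.5 - 0)/(2 - 0) × (-0.5 - 1)/(2 - 1) × (-0.5 - 3)/(2 - 3) = 0.218750
L_4(-0.5) = (-0.5 - (-1))/(3 - (-1)) × (-0.5 - 0)/(3 - 0) × (-0.5 - 1)/(3 - 1) × (-0.5 - 2)/(3 - 2) = -0.039062

P(-0.5) = (-15)×L_0(-0.5) + 18×L_1(-0.5) + 17×L_2(-0.5) + 3×L_3(-0.5) + 1×L_4(-0.5)
P(-0.5) = 6.906250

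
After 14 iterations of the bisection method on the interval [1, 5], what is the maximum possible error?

Bisection error bound: |error| ≤ (b-a)/2^n
|error| ≤ (5 - 1)/2^14 = 4/2^14
|error| ≤ 0.0002441406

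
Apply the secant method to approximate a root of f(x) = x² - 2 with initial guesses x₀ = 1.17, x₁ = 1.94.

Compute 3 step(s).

f(x) = x² - 2
x₀ = 1.17, x₁ = 1.94

Secant formula: x_{n+1} = x_n - f(x_n)(x_n - x_{n-1})/(f(x_n) - f(x_{n-1}))

Iteration 1:
  f(1.170000) = -0.631100
  f(1.940000) = 1.763600
  x_2 = 1.940000 - 1.763600×(1.940000 - 1.170000)/(1.763600 - (-0.631100))
       = 1.372926
Iteration 2:
  f(1.940000) = 1.763600
  f(1.372926) = -0.115074
  x_3 = 1.372926 - (-0.115074)×(1.372926 - 1.940000)/(-0.115074 - 1.763600)
       = 1.407661
Iteration 3:
  f(1.372926) = -0.115074
  f(1.407661) = -0.018491
  x_4 = 1.407661 - (-0.018491)×(1.407661 - 1.372926)/(-0.018491 - (-0.115074))
       = 1.414311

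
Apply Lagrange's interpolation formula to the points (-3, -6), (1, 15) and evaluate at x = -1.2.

Lagrange interpolation formula:
P(x) = Σ yᵢ × Lᵢ(x)
where Lᵢ(x) = Π_{j≠i} (x - xⱼ)/(xᵢ - xⱼ)

L_0(-1.2) = (-1.2 - 1)/(-3 - 1) = 0.550000
L_1(-1.2) = (-1.2 - (-3))/(1 - (-3)) = 0.450000

P(-1.2) = (-6)×L_0(-1.2) + 15×L_1(-1.2)
P(-1.2) = 3.450000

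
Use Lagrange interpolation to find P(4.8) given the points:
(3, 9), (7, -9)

Lagrange interpolation formula:
P(x) = Σ yᵢ × Lᵢ(x)
where Lᵢ(x) = Π_{j≠i} (x - xⱼ)/(xᵢ - xⱼ)

L_0(4.8) = (4.8 - 7)/(3 - 7) = 0.550000
L_1(4.8) = (4.8 - 3)/(7 - 3) = 0.450000

P(4.8) = 9×L_0(4.8) + (-9)×L_1(4.8)
P(4.8) = 0.900000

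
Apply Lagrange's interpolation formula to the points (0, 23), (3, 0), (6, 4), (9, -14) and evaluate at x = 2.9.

Lagrange interpolation formula:
P(x) = Σ yᵢ × Lᵢ(x)
where Lᵢ(x) = Π_{j≠i} (x - xⱼ)/(xᵢ - xⱼ)

L_0(2.9) = (2.9 - 3)/(0 - 3) × (2.9 - 6)/(0 - 6) × (2.9 - 9)/(0 - 9) = 0.011673
L_1(2.9) = (2.9 - 0)/(3 - 0) × (2.9 - 6)/(3 - 6) × (2.9 - 9)/(3 - 9) = 1.015537
L_2(2.9) = (2.9 - 0)/(6 - 0) × (2.9 - 3)/(6 - 3) × (2.9 - 9)/(6 - 9) = -0.032759
L_3(2.9) = (2.9 - 0)/(9 - 0) × (2.9 - 3)/(9 - 3) × (2.9 - 6)/(9 - 6) = 0.005549

P(2.9) = 23×L_0(2.9) + 0×L_1(2.9) + 4×L_2(2.9) + (-14)×L_3(2.9)
P(2.9) = 0.059747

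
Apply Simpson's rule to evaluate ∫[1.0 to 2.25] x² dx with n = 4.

f(x) = x²
a = 1.0, b = 2.25, n = 4
h = (b - a)/n = 0.312500

Simpson's rule: (h/3)[f(x₀) + 4f(x₁) + 2f(x₂) + ... + f(xₙ)]

x_0 = 1.0000, f(x_0) = 1.000000, coefficient = 1
x_1 = 1.3125, f(x_1) = 1.722656, coefficient = 4
x_2 = 1.6250, f(x_2) = 2.640625, coefficient = 2
x_3 = 1.9375, f(x_3) = 3.753906, coefficient = 4
x_4 = 2.2500, f(x_4) = 5.062500, coefficient = 1

I ≈ (0.312500/3) × 33.250000 = 3.463542
Exact value: 3.463542
Error: 0.000000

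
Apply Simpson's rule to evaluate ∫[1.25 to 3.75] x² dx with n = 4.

f(x) = x²
a = 1.25, b = 3.75, n = 4
h = (b - a)/n = 0.625000

Simpson's rule: (h/3)[f(x₀) + 4f(x₁) + 2f(x₂) + ... + f(xₙ)]

x_0 = 1.2500, f(x_0) = 1.562500, coefficient = 1
x_1 = 1.8750, f(x_1) = 3.515625, coefficient = 4
x_2 = 2.5000, f(x_2) = 6.250000, coefficient = 2
x_3 = 3.1250, f(x_3) = 9.765625, coefficient = 4
x_4 = 3.7500, f(x_4) = 14.062500, coefficient = 1

I ≈ (0.625000/3) × 81.250000 = 16.927083
Exact value: 16.927083
Error: 0.000000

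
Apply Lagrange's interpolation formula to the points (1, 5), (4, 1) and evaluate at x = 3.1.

Lagrange interpolation formula:
P(x) = Σ yᵢ × Lᵢ(x)
where Lᵢ(x) = Π_{j≠i} (x - xⱼ)/(xᵢ - xⱼ)

L_0(3.1) = (3.1 - 4)/(1 - 4) = 0.300000
L_1(3.1) = (3.1 - 1)/(4 - 1) = 0.700000

P(3.1) = 5×L_0(3.1) + 1×L_1(3.1)
P(3.1) = 2.200000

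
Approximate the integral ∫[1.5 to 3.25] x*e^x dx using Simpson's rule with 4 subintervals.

f(x) = x*e^x
a = 1.5, b = 3.25, n = 4
h = (b - a)/n = 0.437500

Simpson's rule: (h/3)[f(x₀) + 4f(x₁) + 2f(x₂) + ... + f(xₙ)]

x_0 = 1.5000, f(x_0) = 6.722534, coefficient = 1
x_1 = 1.9375, f(x_1) = 13.448916, coefficient = 4
x_2 = 2.3750, f(x_2) = 25.533656, coefficient = 2
x_3 = 2.8125, f(x_3) = 46.832330, coefficient = 4
x_4 = 3.2500, f(x_4) = 83.818605, coefficient = 1

I ≈ (0.437500/3) × 382.733432 = 55.815292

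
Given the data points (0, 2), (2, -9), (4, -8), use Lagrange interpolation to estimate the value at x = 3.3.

Lagrange interpolation formula:
P(x) = Σ yᵢ × Lᵢ(x)
where Lᵢ(x) = Π_{j≠i} (x - xⱼ)/(xᵢ - xⱼ)

L_0(3.3) = (3.3 - 2)/(0 - 2) × (3.3 - 4)/(0 - 4) = -0.113750
L_1(3.3) = (3.3 - 0)/(2 - 0) × (3.3 - 4)/(2 - 4) = 0.577500
L_2(3.3) = (3.3 - 0)/(4 - 0) × (3.3 - 2)/(4 - 2) = 0.536250

P(3.3) = 2×L_0(3.3) + (-9)×L_1(3.3) + (-8)×L_2(3.3)
P(3.3) = -9.715000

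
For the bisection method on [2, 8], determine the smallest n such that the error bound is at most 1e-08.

We need (b-a)/2^n ≤ 1e-08
(8 - 2)/2^n ≤ 1e-08
6/2^n ≤ 1e-08
2^n ≥ 600000000
n ≥ log₂(600000000) = 29.16
n ≥ 30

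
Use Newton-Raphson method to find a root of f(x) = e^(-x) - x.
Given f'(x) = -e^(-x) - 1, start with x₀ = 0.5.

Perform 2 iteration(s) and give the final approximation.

f(x) = e^(-x) - x
f'(x) = -e^(-x) - 1
x₀ = 0.5

Newton-Raphson formula: x_{n+1} = x_n - f(x_n)/f'(x_n)

Iteration 1:
  f(0.500000) = 0.106531
  f'(0.500000) = -1.606531
  x_1 = 0.500000 - 0.106531/(-1.606531) = 0.566311
Iteration 2:
  f(0.566311) = 0.001305
  f'(0.566311) = -1.567616
  x_2 = 0.566311 - 0.001305/(-1.567616) = 0.567143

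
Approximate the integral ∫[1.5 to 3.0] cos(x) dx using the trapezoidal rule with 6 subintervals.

f(x) = cos(x)
a = 1.5, b = 3.0, n = 6
h = (b - a)/n = 0.250000

Trapezoidal rule: (h/2)[f(x₀) + 2f(x₁) + 2f(x₂) + ... + f(xₙ)]

x_0 = 1.5000, f(x_0) = 0.070737, coefficient = 1
x_1 = 1.7500, f(x_1) = -0.178246, coefficient = 2
x_2 = 2.0000, f(x_2) = -0.416147, coefficient = 2
x_3 = 2.2500, f(x_3) = -0.628174, coefficient = 2
x_4 = 2.5000, f(x_4) = -0.801144, coefficient = 2
x_5 = 2.7500, f(x_5) = -0.924302, coefficient = 2
x_6 = 3.0000, f(x_6) = -0.989992, coefficient = 1

I ≈ (0.250000/2) × -6.815280 = -0.851910
Exact value: -0.856375
Error: 0.004465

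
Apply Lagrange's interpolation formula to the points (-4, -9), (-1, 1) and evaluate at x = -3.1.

Lagrange interpolation formula:
P(x) = Σ yᵢ × Lᵢ(x)
where Lᵢ(x) = Π_{j≠i} (x - xⱼ)/(xᵢ - xⱼ)

L_0(-3.1) = (-3.1 - (-1))/(-4 - (-1)) = 0.700000
L_1(-3.1) = (-3.1 - (-4))/(-1 - (-4)) = 0.300000

P(-3.1) = (-9)×L_0(-3.1) + 1×L_1(-3.1)
P(-3.1) = -6.000000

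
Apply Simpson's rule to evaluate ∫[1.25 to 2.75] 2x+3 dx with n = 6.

f(x) = 2x+3
a = 1.25, b = 2.75, n = 6
h = (b - a)/n = 0.250000

Simpson's rule: (h/3)[f(x₀) + 4f(x₁) + 2f(x₂) + ... + f(xₙ)]

x_0 = 1.2500, f(x_0) = 5.500000, coefficient = 1
x_1 = 1.5000, f(x_1) = 6.000000, coefficient = 4
x_2 = 1.7500, f(x_2) = 6.500000, coefficient = 2
x_3 = 2.0000, f(x_3) = 7.000000, coefficient = 4
x_4 = 2.2500, f(x_4) = 7.500000, coefficient = 2
x_5 = 2.5000, f(x_5) = 8.000000, coefficient = 4
x_6 = 2.7500, f(x_6) = 8.500000, coefficient = 1

I ≈ (0.250000/3) × 126.000000 = 10.500000
Exact value: 10.500000
Error: 0.000000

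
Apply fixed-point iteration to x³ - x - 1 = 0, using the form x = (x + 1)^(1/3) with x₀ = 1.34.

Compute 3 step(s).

Equation: x³ - x - 1 = 0
Fixed-point form: x = (x + 1)^(1/3)
x₀ = 1.34

x_1 = g(1.340000) = 1.327614
x_2 = g(1.327614) = 1.325268
x_3 = g(1.325268) = 1.324822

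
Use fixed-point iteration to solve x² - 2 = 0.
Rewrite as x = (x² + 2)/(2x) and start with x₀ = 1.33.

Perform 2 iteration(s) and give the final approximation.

Equation: x² - 2 = 0
Fixed-point form: x = (x² + 2)/(2x)
x₀ = 1.33

x_1 = g(1.330000) = 1.416880
x_2 = g(1.416880) = 1.414216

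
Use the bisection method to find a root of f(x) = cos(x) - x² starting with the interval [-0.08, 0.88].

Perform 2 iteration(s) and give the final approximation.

f(x) = cos(x) - x²
Initial interval: [-0.08, 0.88]

Iteration 1:
  c_1 = (-0.080000 + 0.880000)/2 = 0.400000
  f(c_1) = f(0.400000) = 0.761061
  f(a) × f(c) ≥ 0, new interval: [0.400000, 0.880000]
Iteration 2:
  c_2 = (0.400000 + 0.880000)/2 = 0.640000
  f(c_2) = f(0.640000) = 0.392496
  f(a) × f(c) ≥ 0, new interval: [0.640000, 0.880000]

After 2 iteration(s), the approximation is c_2 = 0.640000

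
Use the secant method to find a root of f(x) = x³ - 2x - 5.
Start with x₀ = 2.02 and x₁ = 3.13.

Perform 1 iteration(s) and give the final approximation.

f(x) = x³ - 2x - 5
x₀ = 2.02, x₁ = 3.13

Secant formula: x_{n+1} = x_n - f(x_n)(x_n - x_{n-1})/(f(x_n) - f(x_{n-1}))

Iteration 1:
  f(2.020000) = -0.797592
  f(3.130000) = 19.404297
  x_2 = 3.130000 - 19.404297×(3.130000 - 2.020000)/(19.404297 - (-0.797592))
       = 2.063824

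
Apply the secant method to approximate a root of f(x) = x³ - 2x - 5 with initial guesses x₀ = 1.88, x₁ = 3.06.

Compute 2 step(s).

f(x) = x³ - 2x - 5
x₀ = 1.88, x₁ = 3.06

Secant formula: x_{n+1} = x_n - f(x_n)(x_n - x_{n-1})/(f(x_n) - f(x_{n-1}))

Iteration 1:
  f(1.880000) = -2.115328
  f(3.060000) = 17.532616
  x_2 = 3.060000 - 17.532616×(3.060000 - 1.880000)/(17.532616 - (-2.115328))
       = 2.007041
Iteration 2:
  f(3.060000) = 17.532616
  f(2.007041) = -0.929296
  x_3 = 2.007041 - (-0.929296)×(2.007041 - 3.060000)/(-0.929296 - 17.532616)
       = 2.060042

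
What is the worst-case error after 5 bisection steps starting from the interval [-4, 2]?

Bisection error bound: |error| ≤ (b-a)/2^n
|error| ≤ (2 - (-4))/2^5 = 6/2^5
|error| ≤ 0.1875000000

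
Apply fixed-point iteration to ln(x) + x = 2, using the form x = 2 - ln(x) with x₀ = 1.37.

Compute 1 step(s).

Equation: ln(x) + x = 2
Fixed-point form: x = 2 - ln(x)
x₀ = 1.37

x_1 = g(1.370000) = 1.685189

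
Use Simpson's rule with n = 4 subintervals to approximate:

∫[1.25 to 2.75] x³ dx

f(x) = x³
a = 1.25, b = 2.75, n = 4
h = (b - a)/n = 0.375000

Simpson's rule: (h/3)[f(x₀) + 4f(x₁) + 2f(x₂) + ... + f(xₙ)]

x_0 = 1.2500, f(x_0) = 1.953125, coefficient = 1
x_1 = 1.6250, f(x_1) = 4.291016, coefficient = 4
x_2 = 2.0000, f(x_2) = 8.000000, coefficient = 2
x_3 = 2.3750, f(x_3) = 13.396484, coefficient = 4
x_4 = 2.7500, f(x_4) = 20.796875, coefficient = 1

I ≈ (0.375000/3) × 109.500000 = 13.687500
Exact value: 13.687500
Error: 0.000000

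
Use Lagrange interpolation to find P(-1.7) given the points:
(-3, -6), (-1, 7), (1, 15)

Lagrange interpolation formula:
P(x) = Σ yᵢ × Lᵢ(x)
where Lᵢ(x) = Π_{j≠i} (x - xⱼ)/(xᵢ - xⱼ)

L_0(-1.7) = (-1.7 - (-1))/(-3 - (-1)) × (-1.7 - 1)/(-3 - 1) = 0.236250
L_1(-1.7) = (-1.7 - (-3))/(-1 - (-3)) × (-1.7 - 1)/(-1 - 1) = 0.877500
L_2(-1.7) = (-1.7 - (-3))/(1 - (-3)) × (-1.7 - (-1))/(1 - (-1)) = -0.113750

P(-1.7) = (-6)×L_0(-1.7) + 7×L_1(-1.7) + 15×L_2(-1.7)
P(-1.7) = 3.018750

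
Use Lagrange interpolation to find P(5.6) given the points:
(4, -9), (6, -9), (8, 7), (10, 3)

Lagrange interpolation formula:
P(x) = Σ yᵢ × Lᵢ(x)
where Lᵢ(x) = Π_{j≠i} (x - xⱼ)/(xᵢ - xⱼ)

L_0(5.6) = (5.6 - 6)/(4 - 6) × (5.6 - 8)/(4 - 8) × (5.6 - 10)/(4 - 10) = 0.088000
L_1(5.6) = (5.6 - 4)/(6 - 4) × (5.6 - 8)/(6 - 8) × (5.6 - 10)/(6 - 10) = 1.056000
L_2(5.6) = (5.6 - 4)/(8 - 4) × (5.6 - 6)/(8 - 6) × (5.6 - 10)/(8 - 10) = -0.176000
L_3(5.6) = (5.6 - 4)/(10 - 4) × (5.6 - 6)/(10 - 6) × (5.6 - 8)/(10 - 8) = 0.032000

P(5.6) = (-9)×L_0(5.6) + (-9)×L_1(5.6) + 7×L_2(5.6) + 3×L_3(5.6)
P(5.6) = -11.432000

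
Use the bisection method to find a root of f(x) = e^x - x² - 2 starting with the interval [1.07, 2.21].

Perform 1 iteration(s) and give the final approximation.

f(x) = e^x - x² - 2
Initial interval: [1.07, 2.21]

Iteration 1:
  c_1 = (1.070000 + 2.210000)/2 = 1.640000
  f(c_1) = f(1.640000) = 0.465570
  f(a) × f(c) < 0, new interval: [1.070000, 1.640000]

After 1 iteration(s), the approximation is c_1 = 1.640000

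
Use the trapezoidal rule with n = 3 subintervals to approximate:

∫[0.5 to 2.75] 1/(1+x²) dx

f(x) = 1/(1+x²)
a = 0.5, b = 2.75, n = 3
h = (b - a)/n = 0.750000

Trapezoidal rule: (h/2)[f(x₀) + 2f(x₁) + 2f(x₂) + ... + f(xₙ)]

x_0 = 0.5000, f(x_0) = 0.800000, coefficient = 1
x_1 = 1.2500, f(x_1) = 0.390244, coefficient = 2
x_2 = 2.0000, f(x_2) = 0.200000, coefficient = 2
x_3 = 2.7500, f(x_3) = 0.116788, coefficient = 1

I ≈ (0.750000/2) × 2.097276 = 0.786479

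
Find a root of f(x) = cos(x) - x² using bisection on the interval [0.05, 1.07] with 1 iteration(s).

f(x) = cos(x) - x²
Initial interval: [0.05, 1.07]

Iteration 1:
  c_1 = (0.050000 + 1.070000)/2 = 0.560000
  f(c_1) = f(0.560000) = 0.533655
  f(a) × f(c) ≥ 0, new interval: [0.560000, 1.070000]

After 1 iteration(s), the approximation is c_1 = 0.560000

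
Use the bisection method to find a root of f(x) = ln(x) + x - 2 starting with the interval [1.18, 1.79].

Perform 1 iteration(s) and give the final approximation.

f(x) = ln(x) + x - 2
Initial interval: [1.18, 1.79]

Iteration 1:
  c_1 = (1.180000 + 1.790000)/2 = 1.485000
  f(c_1) = f(1.485000) = -0.119585
  f(a) × f(c) ≥ 0, new interval: [1.485000, 1.790000]

After 1 iteration(s), the approximation is c_1 = 1.485000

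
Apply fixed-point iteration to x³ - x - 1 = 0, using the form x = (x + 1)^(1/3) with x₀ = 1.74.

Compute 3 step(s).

Equation: x³ - x - 1 = 0
Fixed-point form: x = (x + 1)^(1/3)
x₀ = 1.74

x_1 = g(1.740000) = 1.399319
x_2 = g(1.399319) = 1.338739
x_3 = g(1.338739) = 1.327376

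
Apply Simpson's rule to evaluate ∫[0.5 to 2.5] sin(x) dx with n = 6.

f(x) = sin(x)
a = 0.5, b = 2.5, n = 6
h = (b - a)/n = 0.333333

Simpson's rule: (h/3)[f(x₀) + 4f(x₁) + 2f(x₂) + ... + f(xₙ)]

x_0 = 0.5000, f(x_0) = 0.479426, coefficient = 1
x_1 = 0.8333, f(x_1) = 0.740177, coefficient = 4
x_2 = 1.1667, f(x_2) = 0.919445, coefficient = 2
x_3 = 1.5000, f(x_3) = 0.997495, coefficient = 4
x_4 = 1.8333, f(x_4) = 0.965735, coefficient = 2
x_5 = 2.1667, f(x_5) = 0.827660, coefficient = 4
x_6 = 2.5000, f(x_6) = 0.598472, coefficient = 1

I ≈ (0.333333/3) × 15.109586 = 1.678843
Exact value: 1.678726
Error: 0.000117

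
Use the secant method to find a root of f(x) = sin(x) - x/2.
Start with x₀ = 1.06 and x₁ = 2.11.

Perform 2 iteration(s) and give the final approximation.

f(x) = sin(x) - x/2
x₀ = 1.06, x₁ = 2.11

Secant formula: x_{n+1} = x_n - f(x_n)(x_n - x_{n-1})/(f(x_n) - f(x_{n-1}))

Iteration 1:
  f(1.060000) = 0.342355
  f(2.110000) = -0.196882
  x_2 = 2.110000 - (-0.196882)×(2.110000 - 1.060000)/(-0.196882 - 0.342355)
       = 1.726632
Iteration 2:
  f(2.110000) = -0.196882
  f(1.726632) = 0.124566
  x_3 = 1.726632 - 0.124566×(1.726632 - 2.110000)/(0.124566 - (-0.196882))
       = 1.875193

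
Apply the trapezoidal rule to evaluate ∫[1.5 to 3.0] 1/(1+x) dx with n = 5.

f(x) = 1/(1+x)
a = 1.5, b = 3.0, n = 5
h = (b - a)/n = 0.300000

Trapezoidal rule: (h/2)[f(x₀) + 2f(x₁) + 2f(x₂) + ... + f(xₙ)]

x_0 = 1.5000, f(x_0) = 0.400000, coefficient = 1
x_1 = 1.8000, f(x_1) = 0.357143, coefficient = 2
x_2 = 2.1000, f(x_2) = 0.322581, coefficient = 2
x_3 = 2.4000, f(x_3) = 0.294118, coefficient = 2
x_4 = 2.7000, f(x_4) = 0.270270, coefficient = 2
x_5 = 3.0000, f(x_5) = 0.250000, coefficient = 1

I ≈ (0.300000/2) × 3.138223 = 0.470733
Exact value: 0.470004
Error: 0.000730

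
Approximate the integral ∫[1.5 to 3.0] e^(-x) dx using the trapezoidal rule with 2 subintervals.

f(x) = e^(-x)
a = 1.5, b = 3.0, n = 2
h = (b - a)/n = 0.750000

Trapezoidal rule: (h/2)[f(x₀) + 2f(x₁) + 2f(x₂) + ... + f(xₙ)]

x_0 = 1.5000, f(x_0) = 0.223130, coefficient = 1
x_1 = 2.2500, f(x_1) = 0.105399, coefficient = 2
x_2 = 3.0000, f(x_2) = 0.049787, coefficient = 1

I ≈ (0.750000/2) × 0.483716 = 0.181393
Exact value: 0.173343
Error: 0.008050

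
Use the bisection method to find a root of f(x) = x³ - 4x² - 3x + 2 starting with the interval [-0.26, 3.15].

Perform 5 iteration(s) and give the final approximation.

f(x) = x³ - 4x² - 3x + 2
Initial interval: [-0.26, 3.15]

Iteration 1:
  c_1 = (-0.260000 + 3.150000)/2 = 1.445000
  f(c_1) = f(1.445000) = -7.669904
  f(a) × f(c) < 0, new interval: [-0.260000, 1.445000]
Iteration 2:
  c_2 = (-0.260000 + 1.445000)/2 = 0.592500
  f(c_2) = f(0.592500) = -0.973724
  f(a) × f(c) < 0, new interval: [-0.260000, 0.592500]
Iteration 3:
  c_3 = (-0.260000 + 0.592500)/2 = 0.166250
  f(c_3) = f(0.166250) = 1.395289
  f(a) × f(c) ≥ 0, new interval: [0.166250, 0.592500]
Iteration 4:
  c_4 = (0.166250 + 0.592500)/2 = 0.379375
  f(c_4) = f(0.379375) = 0.340775
  f(a) × f(c) ≥ 0, new interval: [0.379375, 0.592500]
Iteration 5:
  c_5 = (0.379375 + 0.592500)/2 = 0.485937
  f(c_5) = f(0.485937) = -0.287607
  f(a) × f(c) < 0, new interval: [0.379375, 0.485937]

After 5 iteration(s), the approximation is c_5 = 0.485937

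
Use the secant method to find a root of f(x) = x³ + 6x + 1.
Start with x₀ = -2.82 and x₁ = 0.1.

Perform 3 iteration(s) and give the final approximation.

f(x) = x³ + 6x + 1
x₀ = -2.82, x₁ = 0.1

Secant formula: x_{n+1} = x_n - f(x_n)(x_n - x_{n-1})/(f(x_n) - f(x_{n-1}))

Iteration 1:
  f(-2.820000) = -38.345768
  f(0.100000) = 1.601000
  x_2 = 0.100000 - 1.601000×(0.100000 - (-2.820000))/(1.601000 - (-38.345768))
       = -0.017029
Iteration 2:
  f(0.100000) = 1.601000
  f(-0.017029) = 0.897823
  x_3 = -0.017029 - 0.897823×(-0.017029 - 0.100000)/(0.897823 - 1.601000)
       = -0.166452
Iteration 3:
  f(-0.017029) = 0.897823
  f(-0.166452) = -0.003324
  x_4 = -0.166452 - (-0.003324)×(-0.166452 - (-0.017029))/(-0.003324 - 0.897823)
       = -0.165901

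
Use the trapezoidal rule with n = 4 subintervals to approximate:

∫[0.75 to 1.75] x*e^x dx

f(x) = x*e^x
a = 0.75, b = 1.75, n = 4
h = (b - a)/n = 0.250000

Trapezoidal rule: (h/2)[f(x₀) + 2f(x₁) + 2f(x₂) + ... + f(xₙ)]

x_0 = 0.7500, f(x_0) = 1.587750, coefficient = 1
x_1 = 1.0000, f(x_1) = 2.718282, coefficient = 2
x_2 = 1.2500, f(x_2) = 4.362929, coefficient = 2
x_3 = 1.5000, f(x_3) = 6.722534, coefficient = 2
x_4 = 1.7500, f(x_4) = 10.070555, coefficient = 1

I ≈ (0.250000/2) × 39.265793 = 4.908224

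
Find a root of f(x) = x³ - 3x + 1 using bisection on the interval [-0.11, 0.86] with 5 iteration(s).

f(x) = x³ - 3x + 1
Initial interval: [-0.11, 0.86]

Iteration 1:
  c_1 = (-0.110000 + 0.860000)/2 = 0.375000
  f(c_1) = f(0.375000) = -0.072266
  f(a) × f(c) < 0, new interval: [-0.110000, 0.375000]
Iteration 2:
  c_2 = (-0.110000 + 0.375000)/2 = 0.132500
  f(c_2) = f(0.132500) = 0.604826
  f(a) × f(c) ≥ 0, new interval: [0.132500, 0.375000]
Iteration 3:
  c_3 = (0.132500 + 0.375000)/2 = 0.253750
  f(c_3) = f(0.253750) = 0.255089
  f(a) × f(c) ≥ 0, new interval: [0.253750, 0.375000]
Iteration 4:
  c_4 = (0.253750 + 0.375000)/2 = 0.314375
  f(c_4) = f(0.314375) = 0.087945
  f(a) × f(c) ≥ 0, new interval: [0.314375, 0.375000]
Iteration 5:
  c_5 = (0.314375 + 0.375000)/2 = 0.344688
  f(c_5) = f(0.344688) = 0.006890
  f(a) × f(c) ≥ 0, new interval: [0.344688, 0.375000]

After 5 iteration(s), the approximation is c_5 = 0.344688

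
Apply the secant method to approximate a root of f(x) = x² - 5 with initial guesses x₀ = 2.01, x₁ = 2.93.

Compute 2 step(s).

f(x) = x² - 5
x₀ = 2.01, x₁ = 2.93

Secant formula: x_{n+1} = x_n - f(x_n)(x_n - x_{n-1})/(f(x_n) - f(x_{n-1}))

Iteration 1:
  f(2.010000) = -0.959900
  f(2.930000) = 3.584900
  x_2 = 2.930000 - 3.584900×(2.930000 - 2.010000)/(3.584900 - (-0.959900))
       = 2.204312
Iteration 2:
  f(2.930000) = 3.584900
  f(2.204312) = -0.141010
  x_3 = 2.204312 - (-0.141010)×(2.204312 - 2.930000)/(-0.141010 - 3.584900)
       = 2.231776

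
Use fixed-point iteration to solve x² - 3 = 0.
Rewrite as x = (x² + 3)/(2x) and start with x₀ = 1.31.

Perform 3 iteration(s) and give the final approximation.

Equation: x² - 3 = 0
Fixed-point form: x = (x² + 3)/(2x)
x₀ = 1.31

x_1 = g(1.310000) = 1.800038
x_2 = g(1.800038) = 1.733335
x_3 = g(1.733335) = 1.732051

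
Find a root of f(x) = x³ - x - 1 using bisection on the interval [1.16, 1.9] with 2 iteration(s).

f(x) = x³ - x - 1
Initial interval: [1.16, 1.9]

Iteration 1:
  c_1 = (1.160000 + 1.900000)/2 = 1.530000
  f(c_1) = f(1.530000) = 1.051577
  f(a) × f(c) < 0, new interval: [1.160000, 1.530000]
Iteration 2:
  c_2 = (1.160000 + 1.530000)/2 = 1.345000
  f(c_2) = f(1.345000) = 0.088139
  f(a) × f(c) < 0, new interval: [1.160000, 1.345000]

After 2 iteration(s), the approximation is c_2 = 1.345000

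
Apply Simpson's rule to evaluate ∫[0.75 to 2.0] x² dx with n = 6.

f(x) = x²
a = 0.75, b = 2.0, n = 6
h = (b - a)/n = 0.208333

Simpson's rule: (h/3)[f(x₀) + 4f(x₁) + 2f(x₂) + ... + f(xₙ)]

x_0 = 0.7500, f(x_0) = 0.562500, coefficient = 1
x_1 = 0.9583, f(x_1) = 0.918403, coefficient = 4
x_2 = 1.1667, f(x_2) = 1.361111, coefficient = 2
x_3 = 1.3750, f(x_3) = 1.890625, coefficient = 4
x_4 = 1.5833, f(x_4) = 2.506944, coefficient = 2
x_5 = 1.7917, f(x_5) = 3.210069, coefficient = 4
x_6 = 2.0000, f(x_6) = 4.000000, coefficient = 1

I ≈ (0.208333/3) × 36.375000 = 2.526042
Exact value: 2.526042
Error: 0.000000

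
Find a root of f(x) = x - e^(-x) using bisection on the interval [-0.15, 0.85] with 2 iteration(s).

f(x) = x - e^(-x)
Initial interval: [-0.15, 0.85]

Iteration 1:
  c_1 = (-0.150000 + 0.850000)/2 = 0.350000
  f(c_1) = f(0.350000) = -0.354688
  f(a) × f(c) ≥ 0, new interval: [0.350000, 0.850000]
Iteration 2:
  c_2 = (0.350000 + 0.850000)/2 = 0.600000
  f(c_2) = f(0.600000) = 0.051188
  f(a) × f(c) < 0, new interval: [0.350000, 0.600000]

After 2 iteration(s), the approximation is c_2 = 0.600000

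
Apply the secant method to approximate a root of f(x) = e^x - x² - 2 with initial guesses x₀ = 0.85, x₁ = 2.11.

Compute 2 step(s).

f(x) = e^x - x² - 2
x₀ = 0.85, x₁ = 2.11

Secant formula: x_{n+1} = x_n - f(x_n)(x_n - x_{n-1})/(f(x_n) - f(x_{n-1}))

Iteration 1:
  f(0.850000) = -0.382853
  f(2.110000) = 1.796141
  x_2 = 2.110000 - 1.796141×(2.110000 - 0.850000)/(1.796141 - (-0.382853))
       = 1.071384
Iteration 2:
  f(2.110000) = 1.796141
  f(1.071384) = -0.228446
  x_3 = 1.071384 - (-0.228446)×(1.071384 - 2.110000)/(-0.228446 - 1.796141)
       = 1.188577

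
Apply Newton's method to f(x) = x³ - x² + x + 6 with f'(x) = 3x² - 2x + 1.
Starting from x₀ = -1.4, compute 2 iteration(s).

f(x) = x³ - x² + x + 6
f'(x) = 3x² - 2x + 1
x₀ = -1.4

Newton-Raphson formula: x_{n+1} = x_n - f(x_n)/f'(x_n)

Iteration 1:
  f(-1.400000) = -0.104000
  f'(-1.400000) = 9.680000
  x_1 = -1.400000 - (-0.104000)/9.680000 = -1.389256
Iteration 2:
  f(-1.389256) = -0.000599
  f'(-1.389256) = 9.568611
  x_2 = -1.389256 - (-0.000599)/9.568611 = -1.389194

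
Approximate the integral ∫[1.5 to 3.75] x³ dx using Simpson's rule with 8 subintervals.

f(x) = x³
a = 1.5, b = 3.75, n = 8
h = (b - a)/n = 0.281250

Simpson's rule: (h/3)[f(x₀) + 4f(x₁) + 2f(x₂) + ... + f(xₙ)]

x_0 = 1.5000, f(x_0) = 3.375000, coefficient = 1
x_1 = 1.7812, f(x_1) = 5.651642, coefficient = 4
x_2 = 2.0625, f(x_2) = 8.773682, coefficient = 2
x_3 = 2.3438, f(x_3) = 12.874603, coefficient = 4
x_4 = 2.6250, f(x_4) = 18.087891, coefficient = 2
x_5 = 2.9062, f(x_5) = 24.547028, coefficient = 4
x_6 = 3.1875, f(x_6) = 32.385498, coefficient = 2
x_7 = 3.4688, f(x_7) = 41.736786, coefficient = 4
x_8 = 3.7500, f(x_8) = 52.734375, coefficient = 1

I ≈ (0.281250/3) × 513.843750 = 48.172852
Exact value: 48.172852
Error: 0.000000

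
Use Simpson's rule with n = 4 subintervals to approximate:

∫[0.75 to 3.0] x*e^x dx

f(x) = x*e^x
a = 0.75, b = 3.0, n = 4
h = (b - a)/n = 0.562500

Simpson's rule: (h/3)[f(x₀) + 4f(x₁) + 2f(x₂) + ... + f(xₙ)]

x_0 = 0.7500, f(x_0) = 1.587750, coefficient = 1
x_1 = 1.3125, f(x_1) = 4.876529, coefficient = 4
x_2 = 1.8750, f(x_2) = 12.226536, coefficient = 2
x_3 = 2.4375, f(x_3) = 27.895710, coefficient = 4
x_4 = 3.0000, f(x_4) = 60.256611, coefficient = 1

I ≈ (0.562500/3) × 217.386390 = 40.759948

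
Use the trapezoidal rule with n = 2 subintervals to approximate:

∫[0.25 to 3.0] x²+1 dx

f(x) = x²+1
a = 0.25, b = 3.0, n = 2
h = (b - a)/n = 1.375000

Trapezoidal rule: (h/2)[f(x₀) + 2f(x₁) + 2f(x₂) + ... + f(xₙ)]

x_0 = 0.2500, f(x_0) = 1.062500, coefficient = 1
x_1 = 1.6250, f(x_1) = 3.640625, coefficient = 2
x_2 = 3.0000, f(x_2) = 10.000000, coefficient = 1

I ≈ (1.375000/2) × 18.343750 = 12.611328
Exact value: 11.744792
Error: 0.866536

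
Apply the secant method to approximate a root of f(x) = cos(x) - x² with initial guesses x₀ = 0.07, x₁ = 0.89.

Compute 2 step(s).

f(x) = cos(x) - x²
x₀ = 0.07, x₁ = 0.89

Secant formula: x_{n+1} = x_n - f(x_n)(x_n - x_{n-1})/(f(x_n) - f(x_{n-1}))

Iteration 1:
  f(0.070000) = 0.992651
  f(0.890000) = -0.162688
  x_2 = 0.890000 - (-0.162688)×(0.890000 - 0.070000)/(-0.162688 - 0.992651)
       = 0.774532
Iteration 2:
  f(0.890000) = -0.162688
  f(0.774532) = 0.114848
  x_3 = 0.774532 - 0.114848×(0.774532 - 0.890000)/(0.114848 - (-0.162688))
       = 0.822314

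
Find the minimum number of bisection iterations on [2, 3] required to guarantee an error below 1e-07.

We need (b-a)/2^n ≤ 1e-07
(3 - 2)/2^n ≤ 1e-07
1/2^n ≤ 1e-07
2^n ≥ 10000000
n ≥ log₂(10000000) = 23.25
n ≥ 24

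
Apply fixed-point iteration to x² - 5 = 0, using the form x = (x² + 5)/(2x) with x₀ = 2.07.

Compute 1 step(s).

Equation: x² - 5 = 0
Fixed-point form: x = (x² + 5)/(2x)
x₀ = 2.07

x_1 = g(2.070000) = 2.242729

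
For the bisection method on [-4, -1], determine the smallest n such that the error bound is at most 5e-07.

We need (b-a)/2^n ≤ 5e-07
(-1 - (-4))/2^n ≤ 5e-07
3/2^n ≤ 5e-07
2^n ≥ 6000000
n ≥ log₂(6000000) = 22.52
n ≥ 23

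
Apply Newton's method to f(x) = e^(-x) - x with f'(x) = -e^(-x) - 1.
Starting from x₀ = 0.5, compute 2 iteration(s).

f(x) = e^(-x) - x
f'(x) = -e^(-x) - 1
x₀ = 0.5

Newton-Raphson formula: x_{n+1} = x_n - f(x_n)/f'(x_n)

Iteration 1:
  f(0.500000) = 0.106531
  f'(0.500000) = -1.606531
  x_1 = 0.500000 - 0.106531/(-1.606531) = 0.566311
Iteration 2:
  f(0.566311) = 0.001305
  f'(0.566311) = -1.567616
  x_2 = 0.566311 - 0.001305/(-1.567616) = 0.567143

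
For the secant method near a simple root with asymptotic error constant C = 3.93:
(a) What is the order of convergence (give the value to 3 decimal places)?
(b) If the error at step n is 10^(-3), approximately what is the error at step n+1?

(a) Secant method has superlinear convergence with order φ = (1+√5)/2 ≈ 1.618.
    This means |e_{n+1}| ≈ C|e_n|^1.618.

(b) With |e_n| = 10^(-3) and C = 3.93:
    |e_{n+1}| ≈ 3.93 × (10^(-3))^1.618 = 3.93 × 10^(-4.85)

(a) ≈ 1.618 (golden ratio); (b) |e_{n+1}| ≈ 5.499e-05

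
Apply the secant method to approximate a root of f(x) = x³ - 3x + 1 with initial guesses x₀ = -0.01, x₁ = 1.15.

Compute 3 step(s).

f(x) = x³ - 3x + 1
x₀ = -0.01, x₁ = 1.15

Secant formula: x_{n+1} = x_n - f(x_n)(x_n - x_{n-1})/(f(x_n) - f(x_{n-1}))

Iteration 1:
  f(-0.010000) = 1.029999
  f(1.150000) = -0.929125
  x_2 = 1.150000 - (-0.929125)×(1.150000 - (-0.010000))/(-0.929125 - 1.029999)
       = 0.599864
Iteration 2:
  f(1.150000) = -0.929125
  f(0.599864) = -0.583738
  x_3 = 0.599864 - (-0.583738)×(0.599864 - 1.150000)/(-0.583738 - (-0.929125))
       = -0.329923
Iteration 3:
  f(0.599864) = -0.583738
  f(-0.329923) = 1.953856
  x_4 = -0.329923 - 1.953856×(-0.329923 - 0.599864)/(1.953856 - (-0.583738))
       = 0.385979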